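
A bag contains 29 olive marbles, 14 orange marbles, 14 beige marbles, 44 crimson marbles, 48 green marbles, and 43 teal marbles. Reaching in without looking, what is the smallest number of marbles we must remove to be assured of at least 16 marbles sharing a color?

In the worst case we take at most 15 of each color, but all 14 orange and all 14 beige (fewer than 15), giving 15 + 14 + 14 + 15 + 15 + 15 = 88.
One more marble then forces some color to 16, so 88 + 1 = 89.

89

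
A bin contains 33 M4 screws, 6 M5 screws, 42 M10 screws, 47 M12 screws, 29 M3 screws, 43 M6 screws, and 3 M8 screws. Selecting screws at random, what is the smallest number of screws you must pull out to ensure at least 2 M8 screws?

202

The worst case draws every non-M8 screw first: 33 + 6 + 42 + 47 + 29 + 43 = 200.
The next 2 draws are then forced to be M8, giving 200 + 2 = 202.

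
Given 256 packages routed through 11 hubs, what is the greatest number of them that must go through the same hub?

24

The 256 packages fall into 11 hubs.
If each of the 11 hubs held at most 23, the total would be at most 11 × 23 = 253 < 256, a contradiction.
So at least one holds ⌈256/11⌉ = 24.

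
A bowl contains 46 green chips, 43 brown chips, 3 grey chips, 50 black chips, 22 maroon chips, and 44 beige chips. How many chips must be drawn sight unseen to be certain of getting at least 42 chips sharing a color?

190

Treat the 6 colors as pigeonholes.
In the worst case we take at most 41 of each color, but all 3 grey and all 22 maroon (fewer than 41), giving 41 + 41 + 3 + 41 + 22 + 41 = 189.
One more chip then forces some color to 42, so 189 + 1 = 190.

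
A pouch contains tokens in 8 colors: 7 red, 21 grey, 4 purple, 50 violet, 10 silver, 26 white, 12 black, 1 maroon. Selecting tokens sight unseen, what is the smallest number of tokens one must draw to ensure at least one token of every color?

The hardest color to obtain is maroon: we could draw every other token first — 131 − 1 = 130 tokens — without a single maroon one.
The next draw must be maroon, so 130 + 1 = 131.

131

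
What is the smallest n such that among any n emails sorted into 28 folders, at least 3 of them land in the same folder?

57

There are 28 folders acting as pigeonholes.
With 28 × 2 = 56 emails we could place exactly 2 in each, with no class reaching 3.
One more forces some class to hold 3, so 56 + 1 = 57.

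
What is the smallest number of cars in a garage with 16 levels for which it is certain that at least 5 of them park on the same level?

65

There are 16 levels acting as pigeonholes.
With 16 × 4 = 64 cars we could place exactly 4 in each, with no class reaching 5.
One more forces some class to hold 5, so 64 + 1 = 65.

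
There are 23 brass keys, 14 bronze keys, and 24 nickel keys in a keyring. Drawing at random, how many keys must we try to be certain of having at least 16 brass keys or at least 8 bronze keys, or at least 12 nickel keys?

34

The worst case stops just short of every target: 15 brass, 7 bronze, 11 nickel — 15 + 7 + 11 = 33 keys.
One more key must push some type to its target, so 33 + 1 = 34.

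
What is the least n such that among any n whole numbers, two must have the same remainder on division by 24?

25

Use the pigeonhole principle on residue classes: two integers differ by a multiple of 24 exactly when they share a remainder mod 24.
There are 24 residue classes mod 24, so 24 integers can all lie in distinct classes.
One more integer must repeat a residue, giving a difference divisible by 24. So n = 24 + 1 = 25.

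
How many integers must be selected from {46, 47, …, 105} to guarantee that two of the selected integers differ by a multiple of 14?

15

Group the integers by remainder mod 14; there are 14 residue classes, each nonempty in this range.
Choosing one from each class (14 integers) avoids any shared remainder.
One more choice must repeat a class, so two differ by a multiple of 14. Hence 14 + 1 = 15.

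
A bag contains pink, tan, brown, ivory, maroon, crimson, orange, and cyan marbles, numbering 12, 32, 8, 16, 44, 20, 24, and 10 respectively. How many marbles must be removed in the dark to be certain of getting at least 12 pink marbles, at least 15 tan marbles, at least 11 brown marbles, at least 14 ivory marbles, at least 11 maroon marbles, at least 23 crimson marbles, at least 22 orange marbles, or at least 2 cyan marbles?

Each of the 8 colors has its own threshold; avoid all of them simultaneously.
The worst case stops just short of every target: 11 pink, 14 tan, all 8 brown, 13 ivory, 10 maroon, all 20 crimson, 21 orange, 1 cyan — 11 + 14 + 8 + 13 + 10 + 20 + 21 + 1 = 98 marbles.
One more marble must push some color to its target, so 98 + 1 = 99.

99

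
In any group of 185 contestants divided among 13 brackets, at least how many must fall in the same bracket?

15

The 185 contestants fall into 13 brackets.
If each of the 13 brackets held at most 14, the total would be at most 13 × 14 = 182 < 185, a contradiction.
So at least one holds ⌈185/13⌉ = 15.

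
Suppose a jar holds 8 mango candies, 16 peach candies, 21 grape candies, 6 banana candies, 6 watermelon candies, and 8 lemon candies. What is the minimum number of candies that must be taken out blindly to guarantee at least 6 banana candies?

The worst case draws every non-banana candy first: 8 + 16 + 21 + 6 + 8 = 59.
The next 6 draws are then forced to be banana, giving 59 + 6 = 65.

65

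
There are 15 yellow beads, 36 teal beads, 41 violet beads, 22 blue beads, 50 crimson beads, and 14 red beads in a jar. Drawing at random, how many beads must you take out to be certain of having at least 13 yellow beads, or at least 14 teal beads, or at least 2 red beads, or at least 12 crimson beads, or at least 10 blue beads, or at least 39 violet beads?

The worst case stops just short of every target: 12 yellow, 13 teal, 38 violet, 9 blue, 11 crimson, 1 red — 12 + 13 + 38 + 9 + 11 + 1 = 84 beads.
One more bead must push some color to its target, so 84 + 1 = 85.

85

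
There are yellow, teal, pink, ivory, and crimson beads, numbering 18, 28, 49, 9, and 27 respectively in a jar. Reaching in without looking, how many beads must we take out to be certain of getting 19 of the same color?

In the worst case we take at most 18 of each color, but all 9 ivory (fewer than 18), giving 18 + 18 + 18 + 9 + 18 = 81.
One more bead then forces some color to 19, so 81 + 1 = 82.

82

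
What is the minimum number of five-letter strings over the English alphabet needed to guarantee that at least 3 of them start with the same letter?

There are 26 possible first letters acting as pigeonholes.
With 26 × 2 = 52 five-letter strings over the English alphabet we could place exactly 2 in each, with no class reaching 3.
One more forces some class to hold 3, so 52 + 1 = 53.

53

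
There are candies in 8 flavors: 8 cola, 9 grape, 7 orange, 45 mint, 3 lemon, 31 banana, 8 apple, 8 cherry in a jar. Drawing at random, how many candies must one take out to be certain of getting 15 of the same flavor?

72

Treat the 8 flavors as pigeonholes.
In the worst case we take at most 14 of each flavor, but all 8 cola, all 9 grape, all 7 orange, all 3 lemon, all 8 apple, and all 8 cherry (fewer than 14), giving 8 + 9 + 7 + 14 + 3 + 14 + 8 + 8 = 71.
One more candy then forces some flavor to 15, so 71 + 1 = 72.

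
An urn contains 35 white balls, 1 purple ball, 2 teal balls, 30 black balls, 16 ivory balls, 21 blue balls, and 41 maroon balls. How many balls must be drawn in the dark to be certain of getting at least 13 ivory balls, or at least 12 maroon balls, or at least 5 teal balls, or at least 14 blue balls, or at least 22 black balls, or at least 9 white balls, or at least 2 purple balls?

The worst case stops just short of every target: 8 white, 1 purple, all 2 teal, 21 black, 12 ivory, 13 blue, 11 maroon — 8 + 1 + 2 + 21 + 12 + 13 + 11 = 68 balls.
One more ball must push some color to its target, so 68 + 1 = 69.

69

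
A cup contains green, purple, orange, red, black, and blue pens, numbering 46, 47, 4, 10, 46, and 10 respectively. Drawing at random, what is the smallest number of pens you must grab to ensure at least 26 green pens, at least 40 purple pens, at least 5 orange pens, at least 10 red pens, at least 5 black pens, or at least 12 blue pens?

The worst case stops just short of every target: 25 green, 39 purple, 4 orange, 9 red, 4 black, all 10 blue — 25 + 39 + 4 + 9 + 4 + 10 = 91 pens.
One more pen must push some ink color to its target, so 91 + 1 = 92.

92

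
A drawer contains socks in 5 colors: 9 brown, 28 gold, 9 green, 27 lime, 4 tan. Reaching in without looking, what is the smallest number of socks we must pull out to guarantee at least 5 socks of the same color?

21

The worst case takes 4 socks of each color without reaching 5 of any: 5 × 4 = 20.
The next sock must bring some color to 5, so 20 + 1 = 21.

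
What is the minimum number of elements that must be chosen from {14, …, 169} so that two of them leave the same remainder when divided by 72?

Group the integers by remainder mod 72; there are 72 residue classes, each nonempty in this range.
Choosing one from each class (72 integers) avoids any shared remainder.
One more choice must repeat a class, so two differ by a multiple of 72. Hence 72 + 1 = 73.

73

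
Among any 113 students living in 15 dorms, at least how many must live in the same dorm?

If each of the 15 dorms held at most 7, the total would be at most 15 × 7 = 105 < 113, a contradiction.
So at least one holds ⌈113/15⌉ = 8.

8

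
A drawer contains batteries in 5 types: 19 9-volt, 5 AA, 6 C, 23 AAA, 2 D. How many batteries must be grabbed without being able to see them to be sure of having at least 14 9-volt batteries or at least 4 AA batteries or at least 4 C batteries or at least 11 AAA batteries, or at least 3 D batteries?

32

Each of the 5 types has its own threshold; avoid all of them simultaneously.
The worst case stops just short of every target: 13 9-volt, 3 AA, 3 C, 10 AAA, 2 D — 13 + 3 + 3 + 10 + 2 = 31 batteries.
One more battery must push some type to its target, so 31 + 1 = 32.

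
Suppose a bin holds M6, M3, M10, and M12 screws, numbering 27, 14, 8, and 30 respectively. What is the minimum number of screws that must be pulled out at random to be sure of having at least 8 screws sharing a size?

29

The worst case takes 7 screws of each size without reaching 8 of any: 4 × 7 = 28.
The next screw must bring some size to 8, so 28 + 1 = 29.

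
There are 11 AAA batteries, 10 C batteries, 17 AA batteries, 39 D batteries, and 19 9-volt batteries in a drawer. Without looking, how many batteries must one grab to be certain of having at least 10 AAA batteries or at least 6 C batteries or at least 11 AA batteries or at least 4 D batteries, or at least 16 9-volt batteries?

The worst case stops just short of every target: 9 AAA, 5 C, 10 AA, 3 D, 15 9-volt — 9 + 5 + 10 + 3 + 15 = 42 batteries.
One more battery must push some type to its target, so 42 + 1 = 43.

43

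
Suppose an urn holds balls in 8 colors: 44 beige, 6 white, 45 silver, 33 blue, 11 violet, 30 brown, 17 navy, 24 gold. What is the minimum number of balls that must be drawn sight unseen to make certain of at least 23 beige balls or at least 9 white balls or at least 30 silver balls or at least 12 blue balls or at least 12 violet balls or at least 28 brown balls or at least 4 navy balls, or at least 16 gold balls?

125

Each of the 8 colors has its own threshold; avoid all of them simultaneously.
The worst case stops just short of every target: 22 beige, all 6 white, 29 silver, 11 blue, 11 violet, 27 brown, 3 navy, 15 gold — 22 + 6 + 29 + 11 + 11 + 27 + 3 + 15 = 124 balls.
One more ball must push some color to its target, so 124 + 1 = 125.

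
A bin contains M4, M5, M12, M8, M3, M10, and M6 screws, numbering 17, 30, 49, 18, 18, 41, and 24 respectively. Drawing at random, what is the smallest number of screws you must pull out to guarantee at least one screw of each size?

181

The hardest size to obtain is M4: we could draw every other screw first — 197 − 17 = 180 screws — without a single M4 one.
The next draw must be M4, so 180 + 1 = 181.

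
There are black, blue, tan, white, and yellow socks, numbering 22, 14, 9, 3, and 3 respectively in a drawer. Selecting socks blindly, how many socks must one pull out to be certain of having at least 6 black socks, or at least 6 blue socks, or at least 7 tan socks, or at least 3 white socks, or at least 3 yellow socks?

The worst case stops just short of every target: 5 black, 5 blue, 6 tan, 2 white, 2 yellow — 5 + 5 + 6 + 2 + 2 = 20 socks.
One more sock must push some color to its target, so 20 + 1 = 21.

21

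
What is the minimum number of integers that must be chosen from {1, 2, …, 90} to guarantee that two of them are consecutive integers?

46

Partition {1, …, 90} into 45 pairs: {1,2}, {3,4}, …, {89,90}.
Choosing 45 integers — say the 45 even numbers 2, 4, …, 90 — takes one from each pair and avoids the property.
Choosing 46 forces two into the same pair by pigeonhole, and those are consecutive. So 46.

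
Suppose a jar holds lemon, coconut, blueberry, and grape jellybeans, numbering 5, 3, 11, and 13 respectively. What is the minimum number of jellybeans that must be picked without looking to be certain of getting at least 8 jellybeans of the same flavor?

In the worst case we take at most 7 of each flavor, but all 5 lemon and all 3 coconut (fewer than 7), giving 5 + 3 + 7 + 7 = 22.
One more jellybean then forces some flavor to 8, so 22 + 1 = 23.

23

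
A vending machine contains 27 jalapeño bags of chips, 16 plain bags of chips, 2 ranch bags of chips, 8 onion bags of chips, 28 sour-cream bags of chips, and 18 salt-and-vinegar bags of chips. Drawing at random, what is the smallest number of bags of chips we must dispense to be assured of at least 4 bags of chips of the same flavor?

In the worst case we take at most 3 of each flavor, but all 2 ranch (fewer than 3), giving 3 + 3 + 2 + 3 + 3 + 3 = 17.
One more bag of chips then forces some flavor to 4, so 17 + 1 = 18.

18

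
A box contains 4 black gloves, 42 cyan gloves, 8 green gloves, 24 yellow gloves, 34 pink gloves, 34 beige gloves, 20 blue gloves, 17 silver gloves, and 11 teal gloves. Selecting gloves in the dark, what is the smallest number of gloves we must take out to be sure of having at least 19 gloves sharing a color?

Treat the 9 colors as pigeonholes.
In the worst case we take at most 18 of each color, but all 4 black, all 8 green, all 17 silver, and all 11 teal (fewer than 18), giving 4 + 18 + 8 + 18 + 18 + 18 + 18 + 17 + 11 = 130.
One more glove then forces some color to 19, so 130 + 1 = 131.

131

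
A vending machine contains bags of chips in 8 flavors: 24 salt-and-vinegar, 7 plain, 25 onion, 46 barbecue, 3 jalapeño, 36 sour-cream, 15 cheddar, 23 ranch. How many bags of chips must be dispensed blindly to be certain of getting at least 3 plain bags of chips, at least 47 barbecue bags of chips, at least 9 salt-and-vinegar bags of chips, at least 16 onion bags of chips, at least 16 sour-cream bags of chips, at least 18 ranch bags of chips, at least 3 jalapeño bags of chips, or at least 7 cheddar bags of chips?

112

Each of the 8 flavors has its own threshold; avoid all of them simultaneously.
The worst case stops just short of every target: 8 salt-and-vinegar, 2 plain, 15 onion, 46 barbecue, 2 jalapeño, 15 sour-cream, 6 cheddar, 17 ranch — 8 + 2 + 15 + 46 + 2 + 15 + 6 + 17 = 111 bags of chips.
One more bag of chips must push some flavor to its target, so 111 + 1 = 112.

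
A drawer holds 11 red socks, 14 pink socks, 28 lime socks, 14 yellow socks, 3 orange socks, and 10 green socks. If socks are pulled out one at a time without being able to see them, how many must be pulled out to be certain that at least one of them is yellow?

67

To avoid yellow socks as long as possible, exhaust the other 5 colors first.
The worst case draws every non-yellow sock first: 11 + 14 + 28 + 3 + 10 = 66.
The next draw is then forced to be yellow, giving 66 + 1 = 67.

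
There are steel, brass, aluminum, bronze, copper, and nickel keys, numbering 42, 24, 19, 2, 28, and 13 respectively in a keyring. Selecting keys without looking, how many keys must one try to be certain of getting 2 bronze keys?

The worst case draws every non-bronze key first: 42 + 24 + 19 + 28 + 13 = 126.
The next 2 draws are then forced to be bronze, giving 126 + 2 = 128.

128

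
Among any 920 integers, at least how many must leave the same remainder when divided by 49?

19

The 920 integers fall into 49 residue classes modulo 49.
If each of the 49 residue classes modulo 49 held at most 18, the total would be at most 49 × 18 = 882 < 920, a contradiction.
So at least one holds ⌈920/49⌉ = 19.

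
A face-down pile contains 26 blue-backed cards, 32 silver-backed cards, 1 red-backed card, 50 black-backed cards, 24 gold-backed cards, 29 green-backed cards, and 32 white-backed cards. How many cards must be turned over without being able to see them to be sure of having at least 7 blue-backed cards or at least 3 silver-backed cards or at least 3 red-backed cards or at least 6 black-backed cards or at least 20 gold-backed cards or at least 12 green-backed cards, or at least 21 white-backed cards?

The worst case stops just short of every target: 6 blue-backed, 2 silver-backed, all 1 red-backed, 5 black-backed, 19 gold-backed, 11 green-backed, 20 white-backed — 6 + 2 + 1 + 5 + 19 + 11 + 20 = 64 cards.
One more card must push some back color to its target, so 64 + 1 = 65.

65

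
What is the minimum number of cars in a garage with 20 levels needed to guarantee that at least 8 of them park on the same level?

There are 20 levels acting as pigeonholes.
With 20 × 7 = 140 cars we could place exactly 7 in each, with no class reaching 8.
One more forces some class to hold 8, so 140 + 1 = 141.

141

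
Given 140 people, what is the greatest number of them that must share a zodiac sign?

There are 12 zodiac signs, which serve as the pigeonholes.
If each of the 12 zodiac signs held at most 11, the total would be at most 12 × 11 = 132 < 140, a contradiction.
So at least one holds ⌈140/12⌉ = 12.

12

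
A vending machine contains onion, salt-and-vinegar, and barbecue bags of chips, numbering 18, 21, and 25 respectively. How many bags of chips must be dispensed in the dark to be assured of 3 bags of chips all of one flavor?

7

Treat the 3 flavors as pigeonholes.
The worst case takes 2 bags of chips of each flavor without reaching 3 of any: 3 × 2 = 6.
The next bag of chips must bring some flavor to 3, so 6 + 1 = 7.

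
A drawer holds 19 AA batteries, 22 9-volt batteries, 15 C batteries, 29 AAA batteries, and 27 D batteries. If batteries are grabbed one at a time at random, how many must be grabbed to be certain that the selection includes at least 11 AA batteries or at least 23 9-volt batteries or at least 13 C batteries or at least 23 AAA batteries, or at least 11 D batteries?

Each of the 5 types has its own threshold; avoid all of them simultaneously.
The worst case stops just short of every target: 10 AA, 22 9-volt, 12 C, 22 AAA, 10 D — 10 + 22 + 12 + 22 + 10 = 76 batteries.
One more battery must push some type to its target, so 76 + 1 = 77.

77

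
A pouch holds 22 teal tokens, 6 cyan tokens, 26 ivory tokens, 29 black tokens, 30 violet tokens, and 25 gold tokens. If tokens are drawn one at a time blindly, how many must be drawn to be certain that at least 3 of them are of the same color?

13

The worst case takes 2 tokens of each color without reaching 3 of any: 6 × 2 = 12.
The next token must bring some color to 3, so 12 + 1 = 13.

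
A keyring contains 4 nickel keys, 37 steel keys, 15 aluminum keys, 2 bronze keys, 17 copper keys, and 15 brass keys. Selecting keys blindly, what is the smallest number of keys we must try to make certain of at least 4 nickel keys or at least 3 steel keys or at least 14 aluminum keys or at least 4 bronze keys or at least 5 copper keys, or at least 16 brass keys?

The worst case stops just short of every target: 3 nickel, 2 steel, 13 aluminum, all 2 bronze, 4 copper, 15 brass — 3 + 2 + 13 + 2 + 4 + 15 = 39 keys.
One more key must push some type to its target, so 39 + 1 = 40.

40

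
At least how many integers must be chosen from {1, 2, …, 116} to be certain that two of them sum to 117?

59

Partition {1, …, 116} into 58 pairs: {1,116}, {2,115}, …, {58,59}.
Choosing 58 integers — say the integers 1 through 58 — takes one from each pair and avoids the property.
Choosing 59 forces two into the same pair by pigeonhole, and those sum to 117. So 59.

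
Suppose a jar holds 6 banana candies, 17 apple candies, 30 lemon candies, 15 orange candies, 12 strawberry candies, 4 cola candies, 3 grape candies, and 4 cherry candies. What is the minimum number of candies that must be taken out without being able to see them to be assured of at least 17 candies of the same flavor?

77

In the worst case we take at most 16 of each flavor, but all 6 banana, all 15 orange, all 12 strawberry, all 4 cola, all 3 grape, and all 4 cherry (fewer than 16), giving 6 + 16 + 16 + 15 + 12 + 4 + 3 + 4 = 76.
One more candy then forces some flavor to 17, so 76 + 1 = 77.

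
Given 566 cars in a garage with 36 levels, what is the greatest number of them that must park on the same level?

16

The 566 cars fall into 36 levels.
If each of the 36 levels held at most 15, the total would be at most 36 × 15 = 540 < 566, a contradiction.
So at least one holds ⌈566/36⌉ = 16.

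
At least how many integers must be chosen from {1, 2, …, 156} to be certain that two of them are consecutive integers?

79

Partition {1, …, 156} into 78 pairs: {1,2}, {3,4}, …, {155,156}.
Choosing 78 integers — say the 78 even numbers 2, 4, …, 156 — takes one from each pair and avoids the property.
Choosing 79 forces two into the same pair by pigeonhole, and those are consecutive. So 79.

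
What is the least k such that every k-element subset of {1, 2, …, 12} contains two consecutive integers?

Partition {1, …, 12} into 6 pairs: {1,2}, {3,4}, …, {11,12}.
Choosing 6 integers — say the 6 even numbers 2, 4, …, 12 — takes one from each pair and avoids the property.
Choosing 7 forces two into the same pair by pigeonhole, and those are consecutive. So 7.

7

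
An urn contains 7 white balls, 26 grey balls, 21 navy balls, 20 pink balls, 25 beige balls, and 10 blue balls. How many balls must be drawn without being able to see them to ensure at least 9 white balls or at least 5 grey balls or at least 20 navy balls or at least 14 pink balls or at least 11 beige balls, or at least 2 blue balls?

Each of the 6 colors has its own threshold; avoid all of them simultaneously.
The worst case stops just short of every target: all 7 white, 4 grey, 19 navy, 13 pink, 10 beige, 1 blue — 7 + 4 + 19 + 13 + 10 + 1 = 54 balls.
One more ball must push some color to its target, so 54 + 1 = 55.

55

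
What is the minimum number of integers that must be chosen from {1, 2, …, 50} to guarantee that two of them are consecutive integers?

Partition {1, …, 50} into 25 pairs: {1,2}, {3,4}, …, {49,50}.
Choosing 25 integers — say the 25 even numbers 2, 4, …, 50 — takes one from each pair and avoids the property.
Choosing 26 forces two into the same pair by pigeonhole, and those are consecutive. So 26.

26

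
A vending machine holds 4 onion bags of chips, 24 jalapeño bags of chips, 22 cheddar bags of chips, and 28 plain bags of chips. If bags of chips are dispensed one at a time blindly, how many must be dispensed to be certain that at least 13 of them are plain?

The worst case draws every non-plain bag of chips first: 4 + 24 + 22 = 50.
The next 13 draws are then forced to be plain, giving 50 + 13 = 63.

63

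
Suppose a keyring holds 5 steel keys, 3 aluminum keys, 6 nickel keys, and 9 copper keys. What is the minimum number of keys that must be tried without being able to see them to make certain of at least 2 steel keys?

20

The worst case draws every non-steel key first: 3 + 6 + 9 = 18.
The next 2 draws are then forced to be steel, giving 18 + 2 = 20.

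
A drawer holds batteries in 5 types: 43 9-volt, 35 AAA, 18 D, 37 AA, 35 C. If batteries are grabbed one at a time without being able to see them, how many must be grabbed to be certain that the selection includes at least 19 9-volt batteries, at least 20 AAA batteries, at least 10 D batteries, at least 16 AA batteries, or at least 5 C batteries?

66

Each of the 5 types has its own threshold; avoid all of them simultaneously.
The worst case stops just short of every target: 18 9-volt, 19 AAA, 9 D, 15 AA, 4 C — 18 + 19 + 9 + 15 + 4 = 65 batteries.
One more battery must push some type to its target, so 65 + 1 = 66.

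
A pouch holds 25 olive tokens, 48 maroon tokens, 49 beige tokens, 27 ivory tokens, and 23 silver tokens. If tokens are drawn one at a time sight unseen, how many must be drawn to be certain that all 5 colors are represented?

150

The hardest color to obtain is silver: we could draw every other token first — 172 − 23 = 149 tokens — without a single silver one.
The next draw must be silver, so 149 + 1 = 150.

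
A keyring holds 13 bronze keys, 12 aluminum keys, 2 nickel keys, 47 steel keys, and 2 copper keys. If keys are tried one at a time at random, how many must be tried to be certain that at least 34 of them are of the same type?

63

In the worst case we take at most 33 of each type, but all 13 bronze, all 12 aluminum, all 2 nickel, and all 2 copper (fewer than 33), giving 13 + 12 + 2 + 33 + 2 = 62.
One more key then forces some type to 34, so 62 + 1 = 63.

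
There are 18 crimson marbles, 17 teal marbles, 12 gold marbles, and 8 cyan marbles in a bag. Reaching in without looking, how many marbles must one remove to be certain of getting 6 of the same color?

21

The worst case takes 5 marbles of each color without reaching 6 of any: 4 × 5 = 20.
The next marble must bring some color to 6, so 20 + 1 = 21.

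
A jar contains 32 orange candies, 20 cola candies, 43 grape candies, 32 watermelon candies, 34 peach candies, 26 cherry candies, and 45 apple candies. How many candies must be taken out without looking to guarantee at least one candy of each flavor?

The hardest flavor to obtain is cola: we could draw every other candy first — 232 − 20 = 212 candies — without a single cola one.
The next draw must be cola, so 212 + 1 = 213.

213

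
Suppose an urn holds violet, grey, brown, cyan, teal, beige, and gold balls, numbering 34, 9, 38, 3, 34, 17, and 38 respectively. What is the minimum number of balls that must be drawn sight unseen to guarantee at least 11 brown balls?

146

The worst case draws every non-brown ball first: 34 + 9 + 3 + 34 + 17 + 38 = 135.
The next 11 draws are then forced to be brown, giving 135 + 11 = 146.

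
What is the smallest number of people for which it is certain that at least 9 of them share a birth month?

97

There are 12 months of the year acting as pigeonholes.
With 12 × 8 = 96 people we could place exactly 8 in each, with no class reaching 9.
One more forces some class to hold 9, so 96 + 1 = 97.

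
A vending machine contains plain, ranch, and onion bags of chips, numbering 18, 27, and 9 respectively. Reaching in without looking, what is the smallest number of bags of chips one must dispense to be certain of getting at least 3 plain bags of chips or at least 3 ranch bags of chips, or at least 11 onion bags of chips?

14

The worst case stops just short of every target: 2 plain, 2 ranch, all 9 onion — 2 + 2 + 9 = 13 bags of chips.
One more bag of chips must push some flavor to its target, so 13 + 1 = 14.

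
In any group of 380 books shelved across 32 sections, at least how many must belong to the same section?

12

If each of the 32 sections held at most 11, the total would be at most 32 × 11 = 352 < 380, a contradiction.
So at least one holds ⌈380/32⌉ = 12.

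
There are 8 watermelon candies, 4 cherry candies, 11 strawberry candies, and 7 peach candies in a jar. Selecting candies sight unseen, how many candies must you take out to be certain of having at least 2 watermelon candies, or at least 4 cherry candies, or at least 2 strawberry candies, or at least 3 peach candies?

Each of the 4 flavors has its own threshold; avoid all of them simultaneously.
The worst case stops just short of every target: 1 watermelon, 3 cherry, 1 strawberry, 2 peach — 1 + 3 + 1 + 2 = 7 candies.
One more candy must push some flavor to its target, so 7 + 1 = 8.

8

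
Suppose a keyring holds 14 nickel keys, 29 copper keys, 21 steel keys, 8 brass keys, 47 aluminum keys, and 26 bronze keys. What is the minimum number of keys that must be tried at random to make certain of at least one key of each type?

The hardest type to obtain is brass: we could draw every other key first — 145 − 8 = 137 keys — without a single brass one.
The next draw must be brass, so 137 + 1 = 138.

138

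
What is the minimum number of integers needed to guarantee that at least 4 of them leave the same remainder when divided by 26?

79

There are 26 residue classes modulo 26 acting as pigeonholes.
With 26 × 3 = 78 integers we could place exactly 3 in each, with no class reaching 4.
One more forces some class to hold 4, so 78 + 1 = 79.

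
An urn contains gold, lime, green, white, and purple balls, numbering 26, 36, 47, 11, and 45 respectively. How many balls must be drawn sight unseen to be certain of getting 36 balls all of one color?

143

In the worst case we take at most 35 of each color, but all 26 gold and all 11 white (fewer than 35), giving 26 + 35 + 35 + 11 + 35 = 142.
One more ball then forces some color to 36, so 142 + 1 = 143.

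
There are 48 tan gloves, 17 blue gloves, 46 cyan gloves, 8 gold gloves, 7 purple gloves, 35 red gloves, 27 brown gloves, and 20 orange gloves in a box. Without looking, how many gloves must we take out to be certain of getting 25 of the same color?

In the worst case we take at most 24 of each color, but all 17 blue, all 8 gold, all 7 purple, and all 20 orange (fewer than 24), giving 24 + 17 + 24 + 8 + 7 + 24 + 24 + 20 = 148.
One more glove then forces some color to 25, so 148 + 1 = 149.

149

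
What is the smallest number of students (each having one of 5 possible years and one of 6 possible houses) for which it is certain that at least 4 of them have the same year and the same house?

91

There are 5 × 6 = 30 (year, house) combinations acting as pigeonholes.
With 30 × 3 = 90 students we could place exactly 3 in each, with no (year, house) pair reaching 4.
One more forces some (year, house) pair to hold 4, so 90 + 1 = 91.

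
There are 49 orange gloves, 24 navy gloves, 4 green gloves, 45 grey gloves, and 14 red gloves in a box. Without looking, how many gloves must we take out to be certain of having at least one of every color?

133

The hardest color to obtain is green: we could draw every other glove first — 136 − 4 = 132 gloves — without a single green one.
The next draw must be green, so 132 + 1 = 133.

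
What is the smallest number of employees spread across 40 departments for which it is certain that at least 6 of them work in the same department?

201

There are 40 departments acting as pigeonholes.
With 40 × 5 = 200 employees we could place exactly 5 in each, with no class reaching 6.
One more forces some class to hold 6, so 200 + 1 = 201.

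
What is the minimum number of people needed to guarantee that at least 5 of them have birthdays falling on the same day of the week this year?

29

There are 7 days of the week acting as pigeonholes.
With 7 × 4 = 28 people we could place exactly 4 in each, with no class reaching 5.
One more forces some class to hold 5, so 28 + 1 = 29.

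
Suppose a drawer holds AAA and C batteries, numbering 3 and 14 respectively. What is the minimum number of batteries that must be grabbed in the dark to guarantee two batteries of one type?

The worst case takes 1 battery of each type without reaching 2 of any: 2 × 1 = 2.
The next battery must bring some type to 2, so 2 + 1 = 3.

3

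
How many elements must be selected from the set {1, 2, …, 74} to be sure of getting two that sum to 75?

38

Partition {1, …, 74} into 37 pairs: {1,74}, {2,73}, …, {37,38}.
Choosing 37 integers — say the integers 1 through 37 — takes one from each pair and avoids the property.
Choosing 38 forces two into the same pair by pigeonhole, and those sum to 75. So 38.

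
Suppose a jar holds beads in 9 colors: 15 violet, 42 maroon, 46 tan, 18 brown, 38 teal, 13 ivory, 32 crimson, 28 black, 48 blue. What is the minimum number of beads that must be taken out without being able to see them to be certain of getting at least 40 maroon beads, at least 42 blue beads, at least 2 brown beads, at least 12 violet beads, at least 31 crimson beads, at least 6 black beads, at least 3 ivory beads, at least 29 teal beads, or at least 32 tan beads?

189

The worst case stops just short of every target: 11 violet, 39 maroon, 31 tan, 1 brown, 28 teal, 2 ivory, 30 crimson, 5 black, 41 blue — 11 + 39 + 31 + 1 + 28 + 2 + 30 + 5 + 41 = 188 beads.
One more bead must push some color to its target, so 188 + 1 = 189.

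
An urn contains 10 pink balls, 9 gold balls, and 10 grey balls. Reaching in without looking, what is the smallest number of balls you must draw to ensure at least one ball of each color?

The hardest color to obtain is gold: we could draw every other ball first — 29 − 9 = 20 balls — without a single gold one.
The next draw must be gold, so 20 + 1 = 21.

21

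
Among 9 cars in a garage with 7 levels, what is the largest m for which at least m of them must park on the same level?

2

If each of the 7 levels held at most 1, the total would be at most 7 × 1 = 7 < 9, a contradiction.
So at least one holds ⌈9/7⌉ = 2.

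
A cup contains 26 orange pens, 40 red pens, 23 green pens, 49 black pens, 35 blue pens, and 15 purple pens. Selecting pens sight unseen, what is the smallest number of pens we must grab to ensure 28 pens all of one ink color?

In the worst case we take at most 27 of each ink color, but all 26 orange, all 23 green, and all 15 purple (fewer than 27), giving 26 + 27 + 23 + 27 + 27 + 15 = 145.
One more pen then forces some ink color to 28, so 145 + 1 = 146.

146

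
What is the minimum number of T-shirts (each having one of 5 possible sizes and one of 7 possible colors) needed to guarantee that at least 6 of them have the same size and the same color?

176

There are 5 × 7 = 35 (size, color) combinations acting as pigeonholes.
With 35 × 5 = 175 T-shirts we could place exactly 5 in each, with no (size, color) pair reaching 6.
One more forces some (size, color) pair to hold 6, so 175 + 1 = 176.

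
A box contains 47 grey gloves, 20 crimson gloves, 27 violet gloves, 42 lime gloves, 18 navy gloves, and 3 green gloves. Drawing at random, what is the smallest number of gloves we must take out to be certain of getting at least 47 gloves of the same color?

157

In the worst case we take at most 46 of each color, but all 20 crimson, all 27 violet, all 42 lime, all 18 navy, and all 3 green (fewer than 46), giving 46 + 20 + 27 + 42 + 18 + 3 = 156.
One more glove then forces some color to 47, so 156 + 1 = 157.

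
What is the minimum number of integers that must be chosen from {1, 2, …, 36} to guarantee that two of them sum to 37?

Partition {1, …, 36} into 18 pairs: {1,36}, {2,35}, …, {18,19}.
Choosing 18 integers — say the integers 1 through 18 — takes one from each pair and avoids the property.
Choosing 19 forces two into the same pair by pigeonhole, and those sum to 37. So 19.

19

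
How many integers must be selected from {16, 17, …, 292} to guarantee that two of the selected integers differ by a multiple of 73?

Group the integers by remainder mod 73; there are 73 residue classes, each nonempty in this range.
Choosing one from each class (73 integers) avoids any shared remainder.
One more choice must repeat a class, so two differ by a multiple of 73. Hence 73 + 1 = 74.

74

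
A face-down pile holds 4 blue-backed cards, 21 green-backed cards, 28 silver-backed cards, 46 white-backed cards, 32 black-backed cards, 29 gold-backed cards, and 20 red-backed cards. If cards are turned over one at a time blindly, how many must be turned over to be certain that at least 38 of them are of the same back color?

Treat the 7 back colors as pigeonholes.
In the worst case we take at most 37 of each back color, but all 4 blue-backed, all 21 green-backed, all 28 silver-backed, all 32 black-backed, all 29 gold-backed, and all 20 red-backed (fewer than 37), giving 4 + 21 + 28 + 37 + 32 + 29 + 20 = 171.
One more card then forces some back color to 38, so 171 + 1 = 172.

172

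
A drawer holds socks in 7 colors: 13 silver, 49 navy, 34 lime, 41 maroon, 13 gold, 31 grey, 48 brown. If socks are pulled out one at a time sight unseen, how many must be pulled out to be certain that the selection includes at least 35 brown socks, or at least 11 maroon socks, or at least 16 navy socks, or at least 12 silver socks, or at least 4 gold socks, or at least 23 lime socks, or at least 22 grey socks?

Each of the 7 colors has its own threshold; avoid all of them simultaneously.
The worst case stops just short of every target: 11 silver, 15 navy, 22 lime, 10 maroon, 3 gold, 21 grey, 34 brown — 11 + 15 + 22 + 10 + 3 + 21 + 34 = 116 socks.
One more sock must push some color to its target, so 116 + 1 = 117.

117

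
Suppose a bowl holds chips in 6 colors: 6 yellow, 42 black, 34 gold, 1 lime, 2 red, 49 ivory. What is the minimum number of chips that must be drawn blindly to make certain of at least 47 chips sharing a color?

132

In the worst case we take at most 46 of each color, but all 6 yellow, all 42 black, all 34 gold, all 1 lime, and all 2 red (fewer than 46), giving 6 + 42 + 34 + 1 + 2 + 46 = 131.
One more chip then forces some color to 47, so 131 + 1 = 132.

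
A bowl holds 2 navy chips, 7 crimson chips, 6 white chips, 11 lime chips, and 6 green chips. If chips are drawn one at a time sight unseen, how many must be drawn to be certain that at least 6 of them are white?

32

The worst case draws every non-white chip first: 2 + 7 + 11 + 6 = 26.
The next 6 draws are then forced to be white, giving 26 + 6 = 32.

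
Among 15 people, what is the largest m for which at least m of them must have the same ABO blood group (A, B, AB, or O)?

4

The 15 people fall into 4 ABO blood groups.
If each of the 4 ABO blood groups held at most 3, the total would be at most 4 × 3 = 12 < 15, a contradiction.
So at least one holds ⌈15/4⌉ = 4.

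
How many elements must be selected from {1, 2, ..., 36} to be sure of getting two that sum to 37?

19

Partition {1, …, 36} into 18 pairs: {1,36}, {2,35}, …, {18,19}.
Choosing 18 integers — say the integers 1 through 18 — takes one from each pair and avoids the property.
Choosing 19 forces two into the same pair by pigeonhole, and those sum to 37. So 19.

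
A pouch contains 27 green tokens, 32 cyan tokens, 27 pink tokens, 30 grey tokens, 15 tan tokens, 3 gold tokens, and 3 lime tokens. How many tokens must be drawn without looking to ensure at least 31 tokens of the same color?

136

In the worst case we take at most 30 of each color, but all 27 green, all 27 pink, all 15 tan, all 3 gold, and all 3 lime (fewer than 30), giving 27 + 30 + 27 + 30 + 15 + 3 + 3 = 135.
One more token then forces some color to 31, so 135 + 1 = 136.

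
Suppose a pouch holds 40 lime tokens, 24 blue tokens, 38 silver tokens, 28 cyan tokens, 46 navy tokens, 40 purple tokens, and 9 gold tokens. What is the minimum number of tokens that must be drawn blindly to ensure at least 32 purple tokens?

To avoid purple tokens as long as possible, exhaust the other 6 colors first.
The worst case draws every non-purple token first: 40 + 24 + 38 + 28 + 46 + 9 = 185.
The next 32 draws are then forced to be purple, giving 185 + 32 = 217.

217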